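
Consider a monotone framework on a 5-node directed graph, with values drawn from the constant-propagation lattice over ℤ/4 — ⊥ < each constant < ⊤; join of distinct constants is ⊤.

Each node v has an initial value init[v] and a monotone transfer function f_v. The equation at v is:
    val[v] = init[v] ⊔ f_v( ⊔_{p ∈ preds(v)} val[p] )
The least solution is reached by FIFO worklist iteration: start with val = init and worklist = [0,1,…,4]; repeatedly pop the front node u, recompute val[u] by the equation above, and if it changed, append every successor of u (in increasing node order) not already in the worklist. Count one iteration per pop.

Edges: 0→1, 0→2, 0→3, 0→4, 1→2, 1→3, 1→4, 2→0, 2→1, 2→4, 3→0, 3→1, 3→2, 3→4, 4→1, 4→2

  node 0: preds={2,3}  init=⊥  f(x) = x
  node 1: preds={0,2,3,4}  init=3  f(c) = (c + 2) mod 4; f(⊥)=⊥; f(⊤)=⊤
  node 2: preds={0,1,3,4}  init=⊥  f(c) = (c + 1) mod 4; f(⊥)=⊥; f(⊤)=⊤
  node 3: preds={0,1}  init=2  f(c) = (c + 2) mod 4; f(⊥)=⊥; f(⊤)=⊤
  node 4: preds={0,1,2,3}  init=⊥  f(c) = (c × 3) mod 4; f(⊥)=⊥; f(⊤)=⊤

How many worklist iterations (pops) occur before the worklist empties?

10

Trace (10 dequeues):
  [1] u=0 | in 2 | out 2 | prev ⊥ | push {}
  [2] u=1 | in 2 | out ⊤ | prev 3 | push {}
  [3] u=2 | in ⊤ | out ⊤ | prev ⊥ | push {0,1}
  [4] u=3 | in ⊤ | out ⊤ | prev 2 | push {2}
  [5] u=4 | in ⊤ | out ⊤ | prev ⊥ | push {}
  [6] u=0 | in ⊤ | out ⊤ | prev 2 | push {3,4}
  [7] u=1 | in ⊤ | out ⊤ | ==
  [8] u=2 | in ⊤ | out ⊤ | ==
  [9] u=3 | in ⊤ | out ⊤ | ==
  [10] u=4 | in ⊤ | out ⊤ | ==

Converged values:
  [0] ⊤
  [1] ⊤
  [2] ⊤
  [3] ⊤
  [4] ⊤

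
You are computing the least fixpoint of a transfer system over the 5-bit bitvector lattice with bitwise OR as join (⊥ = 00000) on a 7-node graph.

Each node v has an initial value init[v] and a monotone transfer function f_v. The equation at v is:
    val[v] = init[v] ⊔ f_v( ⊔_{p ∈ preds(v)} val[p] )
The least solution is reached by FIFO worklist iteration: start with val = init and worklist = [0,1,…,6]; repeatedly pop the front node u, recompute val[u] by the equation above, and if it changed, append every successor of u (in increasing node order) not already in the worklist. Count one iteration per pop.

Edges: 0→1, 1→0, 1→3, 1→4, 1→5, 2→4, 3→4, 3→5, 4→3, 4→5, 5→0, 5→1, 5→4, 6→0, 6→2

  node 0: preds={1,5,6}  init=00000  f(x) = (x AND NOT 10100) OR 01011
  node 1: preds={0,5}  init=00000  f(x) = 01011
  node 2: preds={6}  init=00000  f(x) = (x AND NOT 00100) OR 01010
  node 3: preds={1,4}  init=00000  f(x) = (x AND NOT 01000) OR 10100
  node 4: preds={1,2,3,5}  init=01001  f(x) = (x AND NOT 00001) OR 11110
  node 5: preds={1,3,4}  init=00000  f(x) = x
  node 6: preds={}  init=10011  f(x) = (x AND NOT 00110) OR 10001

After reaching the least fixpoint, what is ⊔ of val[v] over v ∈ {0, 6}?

11011

Iteration log — 11 steps:
  step 1. node 0  ⊔preds=10011  new=01011  old=00000  +wl: 
  step 2. node 1  ⊔preds=01011  new=01011  old=00000  +wl: 0
  step 3. node 2  ⊔preds=10011  new=11011  old=00000  +wl: 
  step 4. node 3  ⊔preds=01011  new=10111  old=00000  +wl: 
  step 5. node 4  ⊔preds=11111  new=11111  old=01001  +wl: 3
  step 6. node 5  ⊔preds=11111  new=11111  old=00000  +wl: 1,4
  step 7. node 6  ⊔preds=00000  new=10011  stable
  step 8. node 0  ⊔preds=11111  new=01011  stable
  step 9. node 3  ⊔preds=11111  new=10111  stable
  step 10. node 1  ⊔preds=11111  new=01011  stable
  step 11. node 4  ⊔preds=11111  new=11111  stable

Least fixpoint reached:
  node 0: 01011
  node 1: 01011
  node 2: 11011
  node 3: 10111
  node 4: 11111
  node 5: 11111
  node 6: 10011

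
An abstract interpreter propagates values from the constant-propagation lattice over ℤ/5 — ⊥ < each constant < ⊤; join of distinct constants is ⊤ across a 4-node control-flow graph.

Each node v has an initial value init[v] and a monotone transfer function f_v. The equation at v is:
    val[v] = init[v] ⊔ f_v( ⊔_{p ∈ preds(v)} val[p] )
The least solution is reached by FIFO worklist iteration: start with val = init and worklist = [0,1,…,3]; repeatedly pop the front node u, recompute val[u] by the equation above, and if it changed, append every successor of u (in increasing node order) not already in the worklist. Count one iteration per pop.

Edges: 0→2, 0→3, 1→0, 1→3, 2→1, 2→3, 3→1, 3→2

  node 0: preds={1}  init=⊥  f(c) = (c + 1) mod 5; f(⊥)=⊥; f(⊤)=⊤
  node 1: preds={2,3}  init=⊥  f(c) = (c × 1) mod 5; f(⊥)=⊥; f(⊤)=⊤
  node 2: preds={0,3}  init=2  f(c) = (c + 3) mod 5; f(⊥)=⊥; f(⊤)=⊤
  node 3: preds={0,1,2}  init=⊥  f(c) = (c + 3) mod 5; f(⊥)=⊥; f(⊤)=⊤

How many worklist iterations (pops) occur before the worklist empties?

Iteration log — 12 steps:
  step 1. node 0  ⊔preds=⊥  new=⊥  stable
  step 2. node 1  ⊔preds=2  new=2  old=⊥  +wl: 0
  step 3. node 2  ⊔preds=⊥  new=2  stable
  step 4. node 3  ⊔preds=2  new=0  old=⊥  +wl: 1,2
  step 5. node 0  ⊔preds=2  new=3  old=⊥  +wl: 3
  step 6. node 1  ⊔preds=⊤  new=⊤  old=2  +wl: 0
  step 7. node 2  ⊔preds=⊤  new=⊤  old=2  +wl: 1
  step 8. node 3  ⊔preds=⊤  new=⊤  old=0  +wl: 2
  step 9. node 0  ⊔preds=⊤  new=⊤  old=3  +wl: 3
  step 10. node 1  ⊔preds=⊤  new=⊤  stable
  step 11. node 2  ⊔preds=⊤  new=⊤  stable
  step 12. node 3  ⊔preds=⊤  new=⊤  stable

Least fixpoint reached:
  node 0: ⊤
  node 1: ⊤
  node 2: ⊤
  node 3: ⊤

12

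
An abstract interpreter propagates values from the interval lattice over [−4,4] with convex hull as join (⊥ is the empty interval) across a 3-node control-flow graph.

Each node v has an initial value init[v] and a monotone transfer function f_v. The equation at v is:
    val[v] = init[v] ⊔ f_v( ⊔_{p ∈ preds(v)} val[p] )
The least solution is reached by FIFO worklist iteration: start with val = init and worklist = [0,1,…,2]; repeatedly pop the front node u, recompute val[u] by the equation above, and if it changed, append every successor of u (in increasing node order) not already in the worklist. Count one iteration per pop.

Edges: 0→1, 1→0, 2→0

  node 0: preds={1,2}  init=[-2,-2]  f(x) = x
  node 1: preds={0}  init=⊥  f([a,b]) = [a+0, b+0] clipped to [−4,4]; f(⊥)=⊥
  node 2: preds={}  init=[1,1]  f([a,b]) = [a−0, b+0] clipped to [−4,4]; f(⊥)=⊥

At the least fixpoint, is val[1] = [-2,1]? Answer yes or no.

Worklist (4 pops):
  #1 pop 0: in=[1,1] → [-2,1] (was [-2,-2]); enqueue []
  #2 pop 1: in=[-2,1] → [-2,1] (was ⊥); enqueue [0]
  #3 pop 2: in=⊥ → [1,1] (no change)
  #4 pop 0: in=[-2,1] → [-2,1] (no change)

Fixpoint:
  val[0] = [-2,1]
  val[1] = [-2,1]
  val[2] = [1,1]

yes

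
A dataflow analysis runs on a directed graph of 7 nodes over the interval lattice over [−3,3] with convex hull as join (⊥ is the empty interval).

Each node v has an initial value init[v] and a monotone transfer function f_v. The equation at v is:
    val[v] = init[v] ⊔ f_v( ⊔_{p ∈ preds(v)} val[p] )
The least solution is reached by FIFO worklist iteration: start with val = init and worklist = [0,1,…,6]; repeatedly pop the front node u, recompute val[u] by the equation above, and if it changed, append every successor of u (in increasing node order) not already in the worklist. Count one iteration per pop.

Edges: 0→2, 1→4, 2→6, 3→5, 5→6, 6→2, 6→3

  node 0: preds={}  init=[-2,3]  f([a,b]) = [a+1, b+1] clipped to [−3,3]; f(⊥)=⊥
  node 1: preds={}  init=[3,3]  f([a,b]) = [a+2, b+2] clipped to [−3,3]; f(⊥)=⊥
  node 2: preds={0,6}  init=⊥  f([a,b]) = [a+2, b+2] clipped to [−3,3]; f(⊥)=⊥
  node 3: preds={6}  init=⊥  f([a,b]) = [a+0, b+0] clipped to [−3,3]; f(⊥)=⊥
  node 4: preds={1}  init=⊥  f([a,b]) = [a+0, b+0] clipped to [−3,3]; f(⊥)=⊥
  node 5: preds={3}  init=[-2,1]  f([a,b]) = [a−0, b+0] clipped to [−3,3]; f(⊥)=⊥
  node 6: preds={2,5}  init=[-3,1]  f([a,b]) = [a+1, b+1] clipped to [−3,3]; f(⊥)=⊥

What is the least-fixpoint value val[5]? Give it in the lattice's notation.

[-3,3]

Worklist (11 pops):
  #1 pop 0: in=⊥ → [-2,3] (no change)
  #2 pop 1: in=⊥ → [3,3] (no change)
  #3 pop 2: in=[-3,3] → [-1,3] (was ⊥); enqueue []
  #4 pop 3: in=[-3,1] → [-3,1] (was ⊥); enqueue []
  #5 pop 4: in=[3,3] → [3,3] (was ⊥); enqueue []
  #6 pop 5: in=[-3,1] → [-3,1] (was [-2,1]); enqueue []
  #7 pop 6: in=[-3,3] → [-3,3] (was [-3,1]); enqueue [2,3]
  #8 pop 2: in=[-3,3] → [-1,3] (no change)
  #9 pop 3: in=[-3,3] → [-3,3] (was [-3,1]); enqueue [5]
  #10 pop 5: in=[-3,3] → [-3,3] (was [-3,1]); enqueue [6]
  #11 pop 6: in=[-3,3] → [-3,3] (no change)

Fixpoint:
  val[0] = [-2,3]
  val[1] = [3,3]
  val[2] = [-1,3]
  val[3] = [-3,3]
  val[4] = [3,3]
  val[5] = [-3,3]
  val[6] = [-3,3]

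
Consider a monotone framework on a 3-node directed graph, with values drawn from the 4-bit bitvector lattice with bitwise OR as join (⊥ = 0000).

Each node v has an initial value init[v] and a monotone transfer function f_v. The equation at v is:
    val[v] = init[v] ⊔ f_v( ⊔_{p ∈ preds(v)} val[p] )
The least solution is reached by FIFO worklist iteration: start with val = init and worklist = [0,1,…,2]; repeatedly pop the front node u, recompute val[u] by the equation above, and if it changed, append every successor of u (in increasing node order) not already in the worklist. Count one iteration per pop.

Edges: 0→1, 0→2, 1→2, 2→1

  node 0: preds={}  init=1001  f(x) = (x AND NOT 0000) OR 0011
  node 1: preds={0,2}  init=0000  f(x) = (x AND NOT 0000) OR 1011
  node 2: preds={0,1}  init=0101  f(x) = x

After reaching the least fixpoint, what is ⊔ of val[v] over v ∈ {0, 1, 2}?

Worklist (4 pops):
  #1 pop 0: in=0000 → 1011 (was 1001); enqueue []
  #2 pop 1: in=1111 → 1111 (was 0000); enqueue []
  #3 pop 2: in=1111 → 1111 (was 0101); enqueue [1]
  #4 pop 1: in=1111 → 1111 (no change)

Fixpoint:
  val[0] = 1011
  val[1] = 1111
  val[2] = 1111

1111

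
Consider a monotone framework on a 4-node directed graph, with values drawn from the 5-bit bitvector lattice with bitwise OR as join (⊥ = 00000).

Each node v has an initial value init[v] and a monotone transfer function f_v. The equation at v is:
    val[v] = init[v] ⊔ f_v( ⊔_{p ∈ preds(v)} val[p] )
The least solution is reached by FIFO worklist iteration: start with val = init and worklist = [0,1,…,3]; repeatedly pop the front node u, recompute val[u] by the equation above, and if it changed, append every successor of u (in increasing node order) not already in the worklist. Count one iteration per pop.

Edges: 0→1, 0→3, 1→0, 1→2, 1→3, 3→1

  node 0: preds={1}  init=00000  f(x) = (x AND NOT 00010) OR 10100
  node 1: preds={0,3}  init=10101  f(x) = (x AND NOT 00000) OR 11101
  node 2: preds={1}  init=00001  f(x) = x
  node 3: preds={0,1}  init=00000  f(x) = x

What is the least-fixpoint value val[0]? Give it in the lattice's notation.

Worklist (7 pops):
  #1 pop 0: in=10101 → 10101 (was 00000); enqueue []
  #2 pop 1: in=10101 → 11101 (was 10101); enqueue [0]
  #3 pop 2: in=11101 → 11101 (was 00001); enqueue []
  #4 pop 3: in=11101 → 11101 (was 00000); enqueue [1]
  #5 pop 0: in=11101 → 11101 (was 10101); enqueue [3]
  #6 pop 1: in=11101 → 11101 (no change)
  #7 pop 3: in=11101 → 11101 (no change)

Fixpoint:
  val[0] = 11101
  val[1] = 11101
  val[2] = 11101
  val[3] = 11101

11101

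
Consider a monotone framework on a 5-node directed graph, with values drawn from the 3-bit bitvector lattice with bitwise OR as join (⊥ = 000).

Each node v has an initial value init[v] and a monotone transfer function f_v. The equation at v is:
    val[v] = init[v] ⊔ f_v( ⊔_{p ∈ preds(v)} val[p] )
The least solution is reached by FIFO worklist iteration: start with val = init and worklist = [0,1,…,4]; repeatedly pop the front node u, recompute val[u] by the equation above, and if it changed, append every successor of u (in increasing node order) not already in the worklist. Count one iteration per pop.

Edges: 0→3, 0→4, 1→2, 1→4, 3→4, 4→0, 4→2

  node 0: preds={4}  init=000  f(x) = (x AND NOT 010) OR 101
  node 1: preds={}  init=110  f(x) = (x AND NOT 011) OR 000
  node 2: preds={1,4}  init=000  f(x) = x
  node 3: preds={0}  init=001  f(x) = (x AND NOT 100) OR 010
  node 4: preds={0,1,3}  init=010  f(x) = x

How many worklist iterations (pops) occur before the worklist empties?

7

Iteration log — 7 steps:
  step 1. node 0  ⊔preds=010  new=101  old=000  +wl: 
  step 2. node 1  ⊔preds=000  new=110  stable
  step 3. node 2  ⊔preds=110  new=110  old=000  +wl: 
  step 4. node 3  ⊔preds=101  new=011  old=001  +wl: 
  step 5. node 4  ⊔preds=111  new=111  old=010  +wl: 0,2
  step 6. node 0  ⊔preds=111  new=101  stable
  step 7. node 2  ⊔preds=111  new=111  old=110  +wl: 

Least fixpoint reached:
  node 0: 101
  node 1: 110
  node 2: 111
  node 3: 011
  node 4: 111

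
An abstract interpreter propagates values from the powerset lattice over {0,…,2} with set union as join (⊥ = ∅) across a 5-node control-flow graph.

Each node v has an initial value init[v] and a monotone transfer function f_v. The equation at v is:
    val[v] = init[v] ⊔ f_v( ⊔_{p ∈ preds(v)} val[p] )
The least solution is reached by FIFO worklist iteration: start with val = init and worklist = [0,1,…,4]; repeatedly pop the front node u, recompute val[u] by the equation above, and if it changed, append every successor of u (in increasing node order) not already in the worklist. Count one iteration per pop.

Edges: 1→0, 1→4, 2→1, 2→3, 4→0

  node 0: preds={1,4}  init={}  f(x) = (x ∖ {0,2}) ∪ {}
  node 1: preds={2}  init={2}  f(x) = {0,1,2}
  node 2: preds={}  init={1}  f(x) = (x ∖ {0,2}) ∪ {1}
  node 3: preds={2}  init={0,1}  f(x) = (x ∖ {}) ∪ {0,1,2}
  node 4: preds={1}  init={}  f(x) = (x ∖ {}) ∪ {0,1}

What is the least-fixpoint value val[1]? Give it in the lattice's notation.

{0,1,2}

Iteration log — 6 steps:
  step 1. node 0  ⊔preds={2}  new={}  stable
  step 2. node 1  ⊔preds={1}  new={0,1,2}  old={2}  +wl: 0
  step 3. node 2  ⊔preds={}  new={1}  stable
  step 4. node 3  ⊔preds={1}  new={0,1,2}  old={0,1}  +wl: 
  step 5. node 4  ⊔preds={0,1,2}  new={0,1,2}  old={}  +wl: 
  step 6. node 0  ⊔preds={0,1,2}  new={1}  old={}  +wl: 

Least fixpoint reached:
  node 0: {1}
  node 1: {0,1,2}
  node 2: {1}
  node 3: {0,1,2}
  node 4: {0,1,2}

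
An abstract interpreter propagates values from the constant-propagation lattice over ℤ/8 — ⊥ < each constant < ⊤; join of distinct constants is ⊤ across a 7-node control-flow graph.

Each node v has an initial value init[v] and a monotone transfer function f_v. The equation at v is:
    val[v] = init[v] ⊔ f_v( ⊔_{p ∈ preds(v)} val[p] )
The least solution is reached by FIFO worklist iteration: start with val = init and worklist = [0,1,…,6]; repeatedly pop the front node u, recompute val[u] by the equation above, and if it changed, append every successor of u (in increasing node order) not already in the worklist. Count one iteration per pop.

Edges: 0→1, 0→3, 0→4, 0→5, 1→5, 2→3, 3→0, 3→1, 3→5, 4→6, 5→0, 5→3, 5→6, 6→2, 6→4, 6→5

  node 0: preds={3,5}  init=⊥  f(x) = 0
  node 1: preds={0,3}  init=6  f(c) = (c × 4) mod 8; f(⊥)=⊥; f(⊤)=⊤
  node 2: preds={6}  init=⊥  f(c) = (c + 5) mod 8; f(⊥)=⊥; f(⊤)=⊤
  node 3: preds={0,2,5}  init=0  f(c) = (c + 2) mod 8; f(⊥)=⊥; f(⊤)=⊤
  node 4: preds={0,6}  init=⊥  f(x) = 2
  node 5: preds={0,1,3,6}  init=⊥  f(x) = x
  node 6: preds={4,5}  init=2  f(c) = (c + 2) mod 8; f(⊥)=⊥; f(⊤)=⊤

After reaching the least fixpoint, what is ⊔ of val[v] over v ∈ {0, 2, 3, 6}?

⊤

Trace (14 dequeues):
  [1] u=0 | in 0 | out 0 | prev ⊥ | push {}
  [2] u=1 | in 0 | out ⊤ | prev 6 | push {}
  [3] u=2 | in 2 | out 7 | prev ⊥ | push {}
  [4] u=3 | in ⊤ | out ⊤ | prev 0 | push {0,1}
  [5] u=4 | in ⊤ | out 2 | prev ⊥ | push {}
  [6] u=5 | in ⊤ | out ⊤ | prev ⊥ | push {3}
  [7] u=6 | in ⊤ | out ⊤ | prev 2 | push {2,4,5}
  [8] u=0 | in ⊤ | out 0 | ==
  [9] u=1 | in ⊤ | out ⊤ | ==
  [10] u=3 | in ⊤ | out ⊤ | ==
  [11] u=2 | in ⊤ | out ⊤ | prev 7 | push {3}
  [12] u=4 | in ⊤ | out 2 | ==
  [13] u=5 | in ⊤ | out ⊤ | ==
  [14] u=3 | in ⊤ | out ⊤ | ==

Converged values:
  [0] 0
  [1] ⊤
  [2] ⊤
  [3] ⊤
  [4] 2
  [5] ⊤
  [6] ⊤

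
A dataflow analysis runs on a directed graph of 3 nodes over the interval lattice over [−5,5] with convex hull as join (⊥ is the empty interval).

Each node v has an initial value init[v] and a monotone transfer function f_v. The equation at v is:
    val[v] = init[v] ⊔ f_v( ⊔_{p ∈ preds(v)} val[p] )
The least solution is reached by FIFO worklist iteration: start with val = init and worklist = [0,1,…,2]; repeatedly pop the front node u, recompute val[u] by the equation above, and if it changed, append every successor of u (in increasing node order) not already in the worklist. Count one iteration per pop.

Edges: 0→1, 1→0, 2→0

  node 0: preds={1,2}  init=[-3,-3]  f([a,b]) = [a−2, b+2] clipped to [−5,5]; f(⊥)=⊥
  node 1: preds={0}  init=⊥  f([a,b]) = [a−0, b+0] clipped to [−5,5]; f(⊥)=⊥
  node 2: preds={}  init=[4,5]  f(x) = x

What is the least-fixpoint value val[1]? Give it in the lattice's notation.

[-5,5]

Trace (6 dequeues):
  [1] u=0 | in [4,5] | out [-3,5] | prev [-3,-3] | push {}
  [2] u=1 | in [-3,5] | out [-3,5] | prev ⊥ | push {0}
  [3] u=2 | in ⊥ | out [4,5] | ==
  [4] u=0 | in [-3,5] | out [-5,5] | prev [-3,5] | push {1}
  [5] u=1 | in [-5,5] | out [-5,5] | prev [-3,5] | push {0}
  [6] u=0 | in [-5,5] | out [-5,5] | ==

Converged values:
  [0] [-5,5]
  [1] [-5,5]
  [2] [4,5]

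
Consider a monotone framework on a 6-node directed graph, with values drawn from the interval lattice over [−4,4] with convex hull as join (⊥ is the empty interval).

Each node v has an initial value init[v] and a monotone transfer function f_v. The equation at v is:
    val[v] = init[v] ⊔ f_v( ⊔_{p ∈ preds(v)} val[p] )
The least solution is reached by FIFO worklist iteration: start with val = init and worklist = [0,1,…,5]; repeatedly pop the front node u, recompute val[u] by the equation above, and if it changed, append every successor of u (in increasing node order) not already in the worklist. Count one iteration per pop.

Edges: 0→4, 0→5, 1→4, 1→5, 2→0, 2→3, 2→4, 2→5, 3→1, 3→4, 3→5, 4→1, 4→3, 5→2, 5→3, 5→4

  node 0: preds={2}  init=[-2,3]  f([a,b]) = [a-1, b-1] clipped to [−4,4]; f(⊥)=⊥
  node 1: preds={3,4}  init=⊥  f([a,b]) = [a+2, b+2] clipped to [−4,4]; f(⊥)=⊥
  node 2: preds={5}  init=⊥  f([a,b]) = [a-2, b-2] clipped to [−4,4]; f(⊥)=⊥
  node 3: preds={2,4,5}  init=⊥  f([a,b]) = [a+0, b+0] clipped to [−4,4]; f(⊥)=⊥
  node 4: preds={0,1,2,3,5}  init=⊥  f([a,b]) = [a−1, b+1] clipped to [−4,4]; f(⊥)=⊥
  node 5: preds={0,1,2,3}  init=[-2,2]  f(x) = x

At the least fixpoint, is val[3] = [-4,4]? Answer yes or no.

yes

Trace (20 dequeues):
  [1] u=0 | in ⊥ | out [-2,3] | ==
  [2] u=1 | in ⊥ | out ⊥ | ==
  [3] u=2 | in [-2,2] | out [-4,0] | prev ⊥ | push {0}
  [4] u=3 | in [-4,2] | out [-4,2] | prev ⊥ | push {1}
  [5] u=4 | in [-4,3] | out [-4,4] | prev ⊥ | push {3}
  [6] u=5 | in [-4,3] | out [-4,3] | prev [-2,2] | push {2,4}
  [7] u=0 | in [-4,0] | out [-4,3] | prev [-2,3] | push {5}
  [8] u=1 | in [-4,4] | out [-2,4] | prev ⊥ | push {}
  [9] u=3 | in [-4,4] | out [-4,4] | prev [-4,2] | push {1}
  [10] u=2 | in [-4,3] | out [-4,1] | prev [-4,0] | push {0,3}
  [11] u=4 | in [-4,4] | out [-4,4] | ==
  [12] u=5 | in [-4,4] | out [-4,4] | prev [-4,3] | push {2,4}
  [13] u=1 | in [-4,4] | out [-2,4] | ==
  [14] u=0 | in [-4,1] | out [-4,3] | ==
  [15] u=3 | in [-4,4] | out [-4,4] | ==
  [16] u=2 | in [-4,4] | out [-4,2] | prev [-4,1] | push {0,3,5}
  [17] u=4 | in [-4,4] | out [-4,4] | ==
  [18] u=0 | in [-4,2] | out [-4,3] | ==
  [19] u=3 | in [-4,4] | out [-4,4] | ==
  [20] u=5 | in [-4,4] | out [-4,4] | ==

Converged values:
  [0] [-4,3]
  [1] [-2,4]
  [2] [-4,2]
  [3] [-4,4]
  [4] [-4,4]
  [5] [-4,4]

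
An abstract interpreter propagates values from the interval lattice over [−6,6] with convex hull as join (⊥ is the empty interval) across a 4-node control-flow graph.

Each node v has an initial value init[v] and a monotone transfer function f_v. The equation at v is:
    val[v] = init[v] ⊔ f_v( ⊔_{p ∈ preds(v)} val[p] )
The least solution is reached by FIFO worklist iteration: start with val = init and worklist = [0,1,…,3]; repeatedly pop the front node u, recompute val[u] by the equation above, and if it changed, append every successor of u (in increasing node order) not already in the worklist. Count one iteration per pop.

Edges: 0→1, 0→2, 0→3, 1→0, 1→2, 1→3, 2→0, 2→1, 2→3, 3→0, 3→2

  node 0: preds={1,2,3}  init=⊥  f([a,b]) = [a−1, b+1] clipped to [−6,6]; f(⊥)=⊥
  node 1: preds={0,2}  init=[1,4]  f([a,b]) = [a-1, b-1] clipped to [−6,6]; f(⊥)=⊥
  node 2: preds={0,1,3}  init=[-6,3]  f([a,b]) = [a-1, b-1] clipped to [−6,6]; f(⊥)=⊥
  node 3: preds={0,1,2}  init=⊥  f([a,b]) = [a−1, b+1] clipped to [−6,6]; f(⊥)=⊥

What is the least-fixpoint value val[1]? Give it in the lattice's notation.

Trace (10 dequeues):
  [1] u=0 | in [-6,4] | out [-6,5] | prev ⊥ | push {}
  [2] u=1 | in [-6,5] | out [-6,4] | prev [1,4] | push {0}
  [3] u=2 | in [-6,5] | out [-6,4] | prev [-6,3] | push {1}
  [4] u=3 | in [-6,5] | out [-6,6] | prev ⊥ | push {2}
  [5] u=0 | in [-6,6] | out [-6,6] | prev [-6,5] | push {3}
  [6] u=1 | in [-6,6] | out [-6,5] | prev [-6,4] | push {0}
  [7] u=2 | in [-6,6] | out [-6,5] | prev [-6,4] | push {1}
  [8] u=3 | in [-6,6] | out [-6,6] | ==
  [9] u=0 | in [-6,6] | out [-6,6] | ==
  [10] u=1 | in [-6,6] | out [-6,5] | ==

Converged values:
  [0] [-6,6]
  [1] [-6,5]
  [2] [-6,5]
  [3] [-6,6]

[-6,5]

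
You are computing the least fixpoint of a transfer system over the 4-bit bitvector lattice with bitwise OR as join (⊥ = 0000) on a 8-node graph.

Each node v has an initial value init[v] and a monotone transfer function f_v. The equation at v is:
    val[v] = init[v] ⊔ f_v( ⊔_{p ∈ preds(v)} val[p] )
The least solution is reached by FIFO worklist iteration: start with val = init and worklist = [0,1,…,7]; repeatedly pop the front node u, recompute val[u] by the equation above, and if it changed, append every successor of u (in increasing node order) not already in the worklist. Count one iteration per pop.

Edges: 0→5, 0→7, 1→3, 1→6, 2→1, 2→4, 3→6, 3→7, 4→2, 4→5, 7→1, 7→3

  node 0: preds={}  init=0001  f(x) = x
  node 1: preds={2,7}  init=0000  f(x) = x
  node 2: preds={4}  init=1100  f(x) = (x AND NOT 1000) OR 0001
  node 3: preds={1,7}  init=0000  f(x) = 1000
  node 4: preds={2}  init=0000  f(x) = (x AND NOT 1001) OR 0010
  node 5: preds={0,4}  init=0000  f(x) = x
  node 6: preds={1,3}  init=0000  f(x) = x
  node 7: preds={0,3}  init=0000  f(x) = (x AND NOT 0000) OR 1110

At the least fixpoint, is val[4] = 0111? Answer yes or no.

no

Worklist (14 pops):
  #1 pop 0: in=0000 → 0001 (no change)
  #2 pop 1: in=1100 → 1100 (was 0000); enqueue []
  #3 pop 2: in=0000 → 1101 (was 1100); enqueue [1]
  #4 pop 3: in=1100 → 1000 (was 0000); enqueue []
  #5 pop 4: in=1101 → 0110 (was 0000); enqueue [2]
  #6 pop 5: in=0111 → 0111 (was 0000); enqueue []
  #7 pop 6: in=1100 → 1100 (was 0000); enqueue []
  #8 pop 7: in=1001 → 1111 (was 0000); enqueue [3]
  #9 pop 1: in=1111 → 1111 (was 1100); enqueue [6]
  #10 pop 2: in=0110 → 1111 (was 1101); enqueue [1,4]
  #11 pop 3: in=1111 → 1000 (no change)
  #12 pop 6: in=1111 → 1111 (was 1100); enqueue []
  #13 pop 1: in=1111 → 1111 (no change)
  #14 pop 4: in=1111 → 0110 (no change)

Fixpoint:
  val[0] = 0001
  val[1] = 1111
  val[2] = 1111
  val[3] = 1000
  val[4] = 0110
  val[5] = 0111
  val[6] = 1111
  val[7] = 1111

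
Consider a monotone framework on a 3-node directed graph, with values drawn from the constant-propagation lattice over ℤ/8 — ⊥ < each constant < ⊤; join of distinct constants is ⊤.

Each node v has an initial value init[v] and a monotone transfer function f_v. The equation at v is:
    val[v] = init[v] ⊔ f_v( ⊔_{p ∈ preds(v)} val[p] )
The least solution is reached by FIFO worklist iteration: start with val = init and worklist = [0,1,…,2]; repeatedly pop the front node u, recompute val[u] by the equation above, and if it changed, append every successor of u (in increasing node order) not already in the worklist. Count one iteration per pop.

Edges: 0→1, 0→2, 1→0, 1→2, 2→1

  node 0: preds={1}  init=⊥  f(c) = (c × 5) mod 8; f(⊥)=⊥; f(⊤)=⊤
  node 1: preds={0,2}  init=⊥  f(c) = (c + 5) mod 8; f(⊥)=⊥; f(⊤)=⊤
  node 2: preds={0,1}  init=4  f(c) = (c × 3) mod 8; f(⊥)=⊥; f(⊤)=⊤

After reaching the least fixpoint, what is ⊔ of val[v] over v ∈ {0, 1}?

⊤

Trace (9 dequeues):
  [1] u=0 | in ⊥ | out ⊥ | ==
  [2] u=1 | in 4 | out 1 | prev ⊥ | push {0}
  [3] u=2 | in 1 | out ⊤ | prev 4 | push {1}
  [4] u=0 | in 1 | out 5 | prev ⊥ | push {2}
  [5] u=1 | in ⊤ | out ⊤ | prev 1 | push {0}
  [6] u=2 | in ⊤ | out ⊤ | ==
  [7] u=0 | in ⊤ | out ⊤ | prev 5 | push {1,2}
  [8] u=1 | in ⊤ | out ⊤ | ==
  [9] u=2 | in ⊤ | out ⊤ | ==

Converged values:
  [0] ⊤
  [1] ⊤
  [2] ⊤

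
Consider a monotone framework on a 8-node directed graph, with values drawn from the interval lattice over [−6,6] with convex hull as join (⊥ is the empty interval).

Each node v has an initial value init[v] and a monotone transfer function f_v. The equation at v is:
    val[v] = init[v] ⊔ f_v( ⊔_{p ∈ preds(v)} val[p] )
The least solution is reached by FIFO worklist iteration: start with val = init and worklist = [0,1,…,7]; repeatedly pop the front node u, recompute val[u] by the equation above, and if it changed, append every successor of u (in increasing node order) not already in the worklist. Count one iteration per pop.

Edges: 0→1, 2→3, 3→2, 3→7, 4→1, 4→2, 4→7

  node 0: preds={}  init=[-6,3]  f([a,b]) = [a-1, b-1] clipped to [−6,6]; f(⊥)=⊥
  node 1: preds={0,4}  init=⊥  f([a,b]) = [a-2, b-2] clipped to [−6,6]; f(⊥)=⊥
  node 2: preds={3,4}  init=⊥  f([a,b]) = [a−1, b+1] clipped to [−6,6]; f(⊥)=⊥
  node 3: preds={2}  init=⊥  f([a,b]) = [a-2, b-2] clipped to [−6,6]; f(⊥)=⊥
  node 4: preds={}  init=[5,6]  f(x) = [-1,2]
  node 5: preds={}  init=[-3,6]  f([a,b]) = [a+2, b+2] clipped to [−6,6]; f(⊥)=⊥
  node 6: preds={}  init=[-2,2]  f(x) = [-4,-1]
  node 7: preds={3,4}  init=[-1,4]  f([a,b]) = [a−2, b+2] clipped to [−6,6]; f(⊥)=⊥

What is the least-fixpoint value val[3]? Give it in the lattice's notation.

[-6,4]

Trace (17 dequeues):
  [1] u=0 | in ⊥ | out [-6,3] | ==
  [2] u=1 | in [-6,6] | out [-6,4] | prev ⊥ | push {}
  [3] u=2 | in [5,6] | out [4,6] | prev ⊥ | push {}
  [4] u=3 | in [4,6] | out [2,4] | prev ⊥ | push {2}
  [5] u=4 | in ⊥ | out [-1,6] | prev [5,6] | push {1}
  [6] u=5 | in ⊥ | out [-3,6] | ==
  [7] u=6 | in ⊥ | out [-4,2] | prev [-2,2] | push {}
  [8] u=7 | in [-1,6] | out [-3,6] | prev [-1,4] | push {}
  [9] u=2 | in [-1,6] | out [-2,6] | prev [4,6] | push {3}
  [10] u=1 | in [-6,6] | out [-6,4] | ==
  [11] u=3 | in [-2,6] | out [-4,4] | prev [2,4] | push {2,7}
  [12] u=2 | in [-4,6] | out [-5,6] | prev [-2,6] | push {3}
  [13] u=7 | in [-4,6] | out [-6,6] | prev [-3,6] | push {}
  [14] u=3 | in [-5,6] | out [-6,4] | prev [-4,4] | push {2,7}
  [15] u=2 | in [-6,6] | out [-6,6] | prev [-5,6] | push {3}
  [16] u=7 | in [-6,6] | out [-6,6] | ==
  [17] u=3 | in [-6,6] | out [-6,4] | ==

Converged values:
  [0] [-6,3]
  [1] [-6,4]
  [2] [-6,6]
  [3] [-6,4]
  [4] [-1,6]
  [5] [-3,6]
  [6] [-4,2]
  [7] [-6,6]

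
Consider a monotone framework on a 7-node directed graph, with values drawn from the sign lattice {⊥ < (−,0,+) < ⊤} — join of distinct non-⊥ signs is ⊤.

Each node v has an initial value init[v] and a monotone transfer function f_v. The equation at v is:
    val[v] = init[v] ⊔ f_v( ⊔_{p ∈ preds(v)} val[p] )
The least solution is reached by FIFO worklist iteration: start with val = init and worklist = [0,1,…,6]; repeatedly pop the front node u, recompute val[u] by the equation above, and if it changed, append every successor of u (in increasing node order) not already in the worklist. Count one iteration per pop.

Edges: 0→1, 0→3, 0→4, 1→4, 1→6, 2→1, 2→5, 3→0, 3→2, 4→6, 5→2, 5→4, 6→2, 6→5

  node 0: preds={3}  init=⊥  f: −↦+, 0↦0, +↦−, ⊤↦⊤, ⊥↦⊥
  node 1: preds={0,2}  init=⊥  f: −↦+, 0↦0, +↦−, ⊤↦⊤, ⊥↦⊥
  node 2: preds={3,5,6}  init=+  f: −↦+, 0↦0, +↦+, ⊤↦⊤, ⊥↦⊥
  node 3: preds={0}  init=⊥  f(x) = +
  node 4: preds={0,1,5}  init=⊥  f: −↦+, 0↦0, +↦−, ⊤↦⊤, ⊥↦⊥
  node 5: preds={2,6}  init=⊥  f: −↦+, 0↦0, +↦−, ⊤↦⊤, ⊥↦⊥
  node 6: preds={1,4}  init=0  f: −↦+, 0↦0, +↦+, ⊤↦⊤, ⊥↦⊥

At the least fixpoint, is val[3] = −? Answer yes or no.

no

Worklist (15 pops):
  #1 pop 0: in=⊥ → ⊥ (no change)
  #2 pop 1: in=+ → − (was ⊥); enqueue []
  #3 pop 2: in=0 → ⊤ (was +); enqueue [1]
  #4 pop 3: in=⊥ → + (was ⊥); enqueue [0,2]
  #5 pop 4: in=− → + (was ⊥); enqueue []
  #6 pop 5: in=⊤ → ⊤ (was ⊥); enqueue [4]
  #7 pop 6: in=⊤ → ⊤ (was 0); enqueue [5]
  #8 pop 1: in=⊤ → ⊤ (was −); enqueue [6]
  #9 pop 0: in=+ → − (was ⊥); enqueue [1,3]
  #10 pop 2: in=⊤ → ⊤ (no change)
  #11 pop 4: in=⊤ → ⊤ (was +); enqueue []
  #12 pop 5: in=⊤ → ⊤ (no change)
  #13 pop 6: in=⊤ → ⊤ (no change)
  #14 pop 1: in=⊤ → ⊤ (no change)
  #15 pop 3: in=− → + (no change)

Fixpoint:
  val[0] = −
  val[1] = ⊤
  val[2] = ⊤
  val[3] = +
  val[4] = ⊤
  val[5] = ⊤
  val[6] = ⊤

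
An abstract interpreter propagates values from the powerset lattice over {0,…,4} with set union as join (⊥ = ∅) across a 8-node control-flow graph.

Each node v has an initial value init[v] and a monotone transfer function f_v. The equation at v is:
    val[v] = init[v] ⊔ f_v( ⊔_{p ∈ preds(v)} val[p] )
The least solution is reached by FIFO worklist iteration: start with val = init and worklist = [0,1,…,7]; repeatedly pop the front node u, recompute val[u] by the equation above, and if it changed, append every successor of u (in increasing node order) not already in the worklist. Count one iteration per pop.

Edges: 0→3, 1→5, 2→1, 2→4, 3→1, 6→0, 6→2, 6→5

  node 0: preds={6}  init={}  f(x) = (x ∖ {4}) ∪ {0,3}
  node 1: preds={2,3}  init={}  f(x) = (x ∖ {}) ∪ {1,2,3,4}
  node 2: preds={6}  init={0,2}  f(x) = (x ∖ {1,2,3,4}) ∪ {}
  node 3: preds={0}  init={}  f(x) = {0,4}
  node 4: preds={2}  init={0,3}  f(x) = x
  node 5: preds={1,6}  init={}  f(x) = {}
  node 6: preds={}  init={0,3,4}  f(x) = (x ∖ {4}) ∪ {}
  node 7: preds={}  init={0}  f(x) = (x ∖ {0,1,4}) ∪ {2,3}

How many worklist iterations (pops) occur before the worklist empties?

Iteration log — 9 steps:
  step 1. node 0  ⊔preds={0,3,4}  new={0,3}  old={}  +wl: 
  step 2. node 1  ⊔preds={0,2}  new={0,1,2,3,4}  old={}  +wl: 
  step 3. node 2  ⊔preds={0,3,4}  new={0,2}  stable
  step 4. node 3  ⊔preds={0,3}  new={0,4}  old={}  +wl: 1
  step 5. node 4  ⊔preds={0,2}  new={0,2,3}  old={0,3}  +wl: 
  step 6. node 5  ⊔preds={0,1,2,3,4}  new={}  stable
  step 7. node 6  ⊔preds={}  new={0,3,4}  stable
  step 8. node 7  ⊔preds={}  new={0,2,3}  old={0}  +wl: 
  step 9. node 1  ⊔preds={0,2,4}  new={0,1,2,3,4}  stable

Least fixpoint reached:
  node 0: {0,3}
  node 1: {0,1,2,3,4}
  node 2: {0,2}
  node 3: {0,4}
  node 4: {0,2,3}
  node 5: {}
  node 6: {0,3,4}
  node 7: {0,2,3}

9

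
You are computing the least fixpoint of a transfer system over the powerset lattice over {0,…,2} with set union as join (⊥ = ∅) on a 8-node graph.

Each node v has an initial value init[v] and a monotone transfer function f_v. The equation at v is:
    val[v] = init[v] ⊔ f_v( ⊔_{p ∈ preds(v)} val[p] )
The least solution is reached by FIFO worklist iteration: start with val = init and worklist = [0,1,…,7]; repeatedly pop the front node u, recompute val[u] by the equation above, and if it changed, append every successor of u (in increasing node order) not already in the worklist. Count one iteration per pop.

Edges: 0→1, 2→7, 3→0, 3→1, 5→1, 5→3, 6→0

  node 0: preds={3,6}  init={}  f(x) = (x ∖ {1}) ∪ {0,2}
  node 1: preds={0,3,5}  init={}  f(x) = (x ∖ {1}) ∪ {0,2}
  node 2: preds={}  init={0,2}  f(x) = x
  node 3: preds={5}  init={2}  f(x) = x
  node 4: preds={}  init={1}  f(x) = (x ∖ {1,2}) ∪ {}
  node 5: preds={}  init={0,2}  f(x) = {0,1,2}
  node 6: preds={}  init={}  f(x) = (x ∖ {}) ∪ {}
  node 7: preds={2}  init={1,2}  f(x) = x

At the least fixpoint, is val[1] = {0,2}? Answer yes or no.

yes

Iteration log — 13 steps:
  step 1. node 0  ⊔preds={2}  new={0,2}  old={}  +wl: 
  step 2. node 1  ⊔preds={0,2}  new={0,2}  old={}  +wl: 
  step 3. node 2  ⊔preds={}  new={0,2}  stable
  step 4. node 3  ⊔preds={0,2}  new={0,2}  old={2}  +wl: 0,1
  step 5. node 4  ⊔preds={}  new={1}  stable
  step 6. node 5  ⊔preds={}  new={0,1,2}  old={0,2}  +wl: 3
  step 7. node 6  ⊔preds={}  new={}  stable
  step 8. node 7  ⊔preds={0,2}  new={0,1,2}  old={1,2}  +wl: 
  step 9. node 0  ⊔preds={0,2}  new={0,2}  stable
  step 10. node 1  ⊔preds={0,1,2}  new={0,2}  stable
  step 11. node 3  ⊔preds={0,1,2}  new={0,1,2}  old={0,2}  +wl: 0,1
  step 12. node 0  ⊔preds={0,1,2}  new={0,2}  stable
  step 13. node 1  ⊔preds={0,1,2}  new={0,2}  stable

Least fixpoint reached:
  node 0: {0,2}
  node 1: {0,2}
  node 2: {0,2}
  node 3: {0,1,2}
  node 4: {1}
  node 5: {0,1,2}
  node 6: {}
  node 7: {0,1,2}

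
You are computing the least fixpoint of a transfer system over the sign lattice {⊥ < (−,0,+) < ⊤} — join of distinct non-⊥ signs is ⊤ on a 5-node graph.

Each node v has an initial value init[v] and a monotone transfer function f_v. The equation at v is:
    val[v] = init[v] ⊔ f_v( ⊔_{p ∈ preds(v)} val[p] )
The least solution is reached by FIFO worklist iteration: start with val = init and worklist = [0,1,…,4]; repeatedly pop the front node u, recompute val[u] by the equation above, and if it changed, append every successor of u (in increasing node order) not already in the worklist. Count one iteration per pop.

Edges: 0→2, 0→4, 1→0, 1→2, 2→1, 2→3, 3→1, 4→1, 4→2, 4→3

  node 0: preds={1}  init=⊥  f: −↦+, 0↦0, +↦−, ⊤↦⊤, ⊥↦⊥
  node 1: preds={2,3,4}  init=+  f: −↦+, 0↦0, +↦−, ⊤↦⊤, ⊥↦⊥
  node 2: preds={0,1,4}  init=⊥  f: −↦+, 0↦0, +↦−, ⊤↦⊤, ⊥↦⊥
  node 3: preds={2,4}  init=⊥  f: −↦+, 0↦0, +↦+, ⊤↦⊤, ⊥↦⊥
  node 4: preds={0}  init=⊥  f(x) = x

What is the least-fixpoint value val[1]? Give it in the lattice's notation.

Iteration log — 14 steps:
  step 1. node 0  ⊔preds=+  new=−  old=⊥  +wl: 
  step 2. node 1  ⊔preds=⊥  new=+  stable
  step 3. node 2  ⊔preds=⊤  new=⊤  old=⊥  +wl: 1
  step 4. node 3  ⊔preds=⊤  new=⊤  old=⊥  +wl: 
  step 5. node 4  ⊔preds=−  new=−  old=⊥  +wl: 2,3
  step 6. node 1  ⊔preds=⊤  new=⊤  old=+  +wl: 0
  step 7. node 2  ⊔preds=⊤  new=⊤  stable
  step 8. node 3  ⊔preds=⊤  new=⊤  stable
  step 9. node 0  ⊔preds=⊤  new=⊤  old=−  +wl: 2,4
  step 10. node 2  ⊔preds=⊤  new=⊤  stable
  step 11. node 4  ⊔preds=⊤  new=⊤  old=−  +wl: 1,2,3
  step 12. node 1  ⊔preds=⊤  new=⊤  stable
  step 13. node 2  ⊔preds=⊤  new=⊤  stable
  step 14. node 3  ⊔preds=⊤  new=⊤  stable

Least fixpoint reached:
  node 0: ⊤
  node 1: ⊤
  node 2: ⊤
  node 3: ⊤
  node 4: ⊤

⊤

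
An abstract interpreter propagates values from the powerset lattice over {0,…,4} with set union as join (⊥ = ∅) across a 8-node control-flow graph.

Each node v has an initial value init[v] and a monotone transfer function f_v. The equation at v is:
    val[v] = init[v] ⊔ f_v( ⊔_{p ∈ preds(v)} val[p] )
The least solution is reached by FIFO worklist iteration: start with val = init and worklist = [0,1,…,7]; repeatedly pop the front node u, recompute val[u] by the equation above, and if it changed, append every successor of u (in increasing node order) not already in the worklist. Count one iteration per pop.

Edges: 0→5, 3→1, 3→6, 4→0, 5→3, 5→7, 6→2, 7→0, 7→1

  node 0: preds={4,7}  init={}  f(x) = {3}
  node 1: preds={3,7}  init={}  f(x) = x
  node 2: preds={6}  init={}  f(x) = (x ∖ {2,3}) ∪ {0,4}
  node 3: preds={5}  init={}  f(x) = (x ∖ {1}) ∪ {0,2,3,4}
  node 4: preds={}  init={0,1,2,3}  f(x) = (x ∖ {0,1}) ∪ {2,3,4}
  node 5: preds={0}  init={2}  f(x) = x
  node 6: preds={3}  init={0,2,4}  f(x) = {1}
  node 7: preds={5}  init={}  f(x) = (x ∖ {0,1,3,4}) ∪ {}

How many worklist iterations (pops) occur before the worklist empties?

Worklist (12 pops):
  #1 pop 0: in={0,1,2,3} → {3} (was {}); enqueue []
  #2 pop 1: in={} → {} (no change)
  #3 pop 2: in={0,2,4} → {0,4} (was {}); enqueue []
  #4 pop 3: in={2} → {0,2,3,4} (was {}); enqueue [1]
  #5 pop 4: in={} → {0,1,2,3,4} (was {0,1,2,3}); enqueue [0]
  #6 pop 5: in={3} → {2,3} (was {2}); enqueue [3]
  #7 pop 6: in={0,2,3,4} → {0,1,2,4} (was {0,2,4}); enqueue [2]
  #8 pop 7: in={2,3} → {2} (was {}); enqueue []
  #9 pop 1: in={0,2,3,4} → {0,2,3,4} (was {}); enqueue []
  #10 pop 0: in={0,1,2,3,4} → {3} (no change)
  #11 pop 3: in={2,3} → {0,2,3,4} (no change)
  #12 pop 2: in={0,1,2,4} → {0,1,4} (was {0,4}); enqueue []

Fixpoint:
  val[0] = {3}
  val[1] = {0,2,3,4}
  val[2] = {0,1,4}
  val[3] = {0,2,3,4}
  val[4] = {0,1,2,3,4}
  val[5] = {2,3}
  val[6] = {0,1,2,4}
  val[7] = {2}

12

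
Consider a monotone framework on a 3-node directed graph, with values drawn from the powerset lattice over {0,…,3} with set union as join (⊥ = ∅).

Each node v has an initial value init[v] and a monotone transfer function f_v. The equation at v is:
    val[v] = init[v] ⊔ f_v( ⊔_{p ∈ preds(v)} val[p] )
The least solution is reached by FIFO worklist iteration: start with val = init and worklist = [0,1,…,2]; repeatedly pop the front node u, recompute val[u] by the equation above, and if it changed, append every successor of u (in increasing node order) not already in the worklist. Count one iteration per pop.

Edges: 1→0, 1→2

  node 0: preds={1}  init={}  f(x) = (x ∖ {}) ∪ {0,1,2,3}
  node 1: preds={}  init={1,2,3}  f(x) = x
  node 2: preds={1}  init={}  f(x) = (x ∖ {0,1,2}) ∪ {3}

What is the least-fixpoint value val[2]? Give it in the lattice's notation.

{3}

Iteration log — 3 steps:
  step 1. node 0  ⊔preds={1,2,3}  new={0,1,2,3}  old={}  +wl: 
  step 2. node 1  ⊔preds={}  new={1,2,3}  stable
  step 3. node 2  ⊔preds={1,2,3}  new={3}  old={}  +wl: 

Least fixpoint reached:
  node 0: {0,1,2,3}
  node 1: {1,2,3}
  node 2: {3}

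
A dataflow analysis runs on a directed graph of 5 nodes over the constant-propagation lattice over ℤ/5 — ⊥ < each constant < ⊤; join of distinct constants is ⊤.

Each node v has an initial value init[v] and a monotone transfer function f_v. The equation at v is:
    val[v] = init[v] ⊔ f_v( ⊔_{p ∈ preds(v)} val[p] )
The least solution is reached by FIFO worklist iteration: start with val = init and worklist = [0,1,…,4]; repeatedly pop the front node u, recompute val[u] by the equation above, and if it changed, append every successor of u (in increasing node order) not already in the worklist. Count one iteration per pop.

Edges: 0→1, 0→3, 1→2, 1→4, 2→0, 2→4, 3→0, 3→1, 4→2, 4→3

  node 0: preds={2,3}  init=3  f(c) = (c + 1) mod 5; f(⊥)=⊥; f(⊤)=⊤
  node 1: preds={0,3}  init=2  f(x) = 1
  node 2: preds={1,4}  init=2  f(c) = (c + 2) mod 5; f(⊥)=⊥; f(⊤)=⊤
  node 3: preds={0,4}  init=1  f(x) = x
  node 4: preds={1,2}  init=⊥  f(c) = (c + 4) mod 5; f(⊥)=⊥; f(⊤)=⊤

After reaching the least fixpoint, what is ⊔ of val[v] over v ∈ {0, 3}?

⊤

Trace (9 dequeues):
  [1] u=0 | in ⊤ | out ⊤ | prev 3 | push {}
  [2] u=1 | in ⊤ | out ⊤ | prev 2 | push {}
  [3] u=2 | in ⊤ | out ⊤ | prev 2 | push {0}
  [4] u=3 | in ⊤ | out ⊤ | prev 1 | push {1}
  [5] u=4 | in ⊤ | out ⊤ | prev ⊥ | push {2,3}
  [6] u=0 | in ⊤ | out ⊤ | ==
  [7] u=1 | in ⊤ | out ⊤ | ==
  [8] u=2 | in ⊤ | out ⊤ | ==
  [9] u=3 | in ⊤ | out ⊤ | ==

Converged values:
  [0] ⊤
  [1] ⊤
  [2] ⊤
  [3] ⊤
  [4] ⊤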